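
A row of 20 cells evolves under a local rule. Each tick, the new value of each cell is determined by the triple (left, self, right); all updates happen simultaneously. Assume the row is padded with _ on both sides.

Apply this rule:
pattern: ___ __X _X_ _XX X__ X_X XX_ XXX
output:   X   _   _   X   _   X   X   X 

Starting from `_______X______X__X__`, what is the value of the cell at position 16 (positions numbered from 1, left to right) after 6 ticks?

XXXXXX___XXXX______X
XXXXXX_X_XXXX_XXXX__
XXXXXXX_XXXXXXXXXX_X
XXXXXXXXXXXXXXXXXXX_
XXXXXXXXXXXXXXXXXXX_  (fixed point — unchanged through tick 6)
position 16 holds X

X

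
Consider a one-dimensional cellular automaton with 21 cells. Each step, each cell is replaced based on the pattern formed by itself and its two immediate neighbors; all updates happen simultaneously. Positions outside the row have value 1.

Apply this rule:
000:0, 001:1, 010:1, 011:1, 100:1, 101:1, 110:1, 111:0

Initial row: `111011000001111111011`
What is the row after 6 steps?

100011111110001111111

001111100011000001110
111000110111100011011
001101111100110111110
111111000111111100011
000001101100000110110
100011111110001111111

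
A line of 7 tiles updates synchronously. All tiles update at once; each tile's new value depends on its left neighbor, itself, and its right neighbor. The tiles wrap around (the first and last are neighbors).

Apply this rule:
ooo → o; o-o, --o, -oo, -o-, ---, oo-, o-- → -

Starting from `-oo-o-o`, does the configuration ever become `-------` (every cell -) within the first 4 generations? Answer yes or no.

yes

-------
all cells are - at generation 1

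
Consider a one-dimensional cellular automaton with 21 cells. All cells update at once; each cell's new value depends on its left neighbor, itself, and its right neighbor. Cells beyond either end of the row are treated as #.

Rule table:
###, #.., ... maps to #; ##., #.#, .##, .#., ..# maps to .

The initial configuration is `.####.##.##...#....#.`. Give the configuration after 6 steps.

#.#..##..#.#..#..#.#.

step 1: ..##.......##..###...
step 2: #...######...#..#.##.
step 3: .##..####.##..#......
step 4: ...#..##....#..#####.
step 5: ##..#...###..#..###..
step 6: #.#..##..#.#..#..#.#.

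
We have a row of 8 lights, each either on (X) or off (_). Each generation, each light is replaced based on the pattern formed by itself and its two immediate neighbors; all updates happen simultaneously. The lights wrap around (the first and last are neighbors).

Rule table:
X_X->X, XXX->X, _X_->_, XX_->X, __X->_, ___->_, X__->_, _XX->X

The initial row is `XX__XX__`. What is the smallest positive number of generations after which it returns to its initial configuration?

1

XX__XX__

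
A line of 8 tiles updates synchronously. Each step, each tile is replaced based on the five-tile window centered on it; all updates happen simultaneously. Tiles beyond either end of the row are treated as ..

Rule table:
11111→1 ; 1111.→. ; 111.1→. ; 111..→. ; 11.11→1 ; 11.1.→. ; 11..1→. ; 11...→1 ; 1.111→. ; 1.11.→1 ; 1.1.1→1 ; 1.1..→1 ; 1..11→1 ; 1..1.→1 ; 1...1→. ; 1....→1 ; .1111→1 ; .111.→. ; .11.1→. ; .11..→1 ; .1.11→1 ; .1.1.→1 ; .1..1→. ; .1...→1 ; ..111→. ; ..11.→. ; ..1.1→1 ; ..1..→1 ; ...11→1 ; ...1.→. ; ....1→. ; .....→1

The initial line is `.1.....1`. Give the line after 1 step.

.1111..1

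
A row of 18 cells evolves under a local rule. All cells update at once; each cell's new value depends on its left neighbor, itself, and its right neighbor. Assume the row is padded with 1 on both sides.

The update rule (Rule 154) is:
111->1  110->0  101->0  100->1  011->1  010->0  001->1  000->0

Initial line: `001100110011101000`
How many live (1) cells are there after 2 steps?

111011101111000101
110011001110101001
count of 1: 10

10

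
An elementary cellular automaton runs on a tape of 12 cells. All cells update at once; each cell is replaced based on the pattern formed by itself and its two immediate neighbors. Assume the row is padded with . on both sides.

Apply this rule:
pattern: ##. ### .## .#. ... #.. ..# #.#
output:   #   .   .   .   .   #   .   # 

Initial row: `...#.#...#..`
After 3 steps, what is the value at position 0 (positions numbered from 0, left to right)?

.

....#.#...#.
.....#.#...#
......#.#...
position 0 holds .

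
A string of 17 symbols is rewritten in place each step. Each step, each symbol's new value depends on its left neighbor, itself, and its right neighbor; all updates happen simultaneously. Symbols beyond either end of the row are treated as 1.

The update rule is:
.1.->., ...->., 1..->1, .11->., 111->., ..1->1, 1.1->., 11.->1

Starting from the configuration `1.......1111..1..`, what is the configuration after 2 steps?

.11...1.1.1..1...

11.....1...111.11
.11...1.1.1..1...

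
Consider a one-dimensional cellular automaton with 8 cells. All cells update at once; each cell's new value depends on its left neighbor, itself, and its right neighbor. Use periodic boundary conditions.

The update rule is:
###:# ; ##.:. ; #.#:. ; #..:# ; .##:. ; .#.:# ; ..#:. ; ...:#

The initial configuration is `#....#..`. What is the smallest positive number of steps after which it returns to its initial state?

####.##.
.##.....
...#####
##..###.
..#..#..
#.##.###
......##
#####...
.###.##.
..#....#
#.####.#
...##...
##...###
#.##..##
....#..#
###.##.#
##......
..#####.
#..###.#
.#..#...
.##.####
.....##.
####...#
###.##..
.#....#.
.####.##
..##....
#...####
.##..###
...#..#.
##.##.##
#......#
.#####..
..###.##
#..#....
##.####.
....##..
###...##
##.##..#
#....#..

40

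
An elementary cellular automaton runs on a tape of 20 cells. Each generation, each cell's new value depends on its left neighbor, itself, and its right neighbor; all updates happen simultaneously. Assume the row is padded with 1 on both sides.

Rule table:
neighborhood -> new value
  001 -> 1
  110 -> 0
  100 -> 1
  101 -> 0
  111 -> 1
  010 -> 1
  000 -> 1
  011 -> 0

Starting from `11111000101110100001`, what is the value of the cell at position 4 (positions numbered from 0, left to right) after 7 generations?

0

11110111100100111110
11100011011111011100
11011100001110001011
10001011110101111001
01111001100100110110
00110110011111000000
11000001101110111111
position 4 holds 0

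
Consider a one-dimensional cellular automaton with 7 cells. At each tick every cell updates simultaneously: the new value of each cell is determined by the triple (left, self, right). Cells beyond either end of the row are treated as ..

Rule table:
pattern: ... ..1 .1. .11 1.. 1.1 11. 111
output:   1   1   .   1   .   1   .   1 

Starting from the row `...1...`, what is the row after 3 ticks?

1..11..

tick 1: 111..11
tick 2: 11..11.
tick 3: 1..11..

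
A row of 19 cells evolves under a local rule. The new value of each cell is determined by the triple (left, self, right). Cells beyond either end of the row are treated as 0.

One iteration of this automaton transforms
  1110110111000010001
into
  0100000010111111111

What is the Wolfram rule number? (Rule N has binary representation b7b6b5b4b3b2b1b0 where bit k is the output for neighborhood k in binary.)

151

position 1: 111 → 1  (bit 7 = 1)
position 2: 110 → 0  (bit 6 = 0)
position 3: 101 → 0  (bit 5 = 0)
position 10: 100 → 1  (bit 4 = 1)
position 0: 011 → 0  (bit 3 = 0)
position 14: 010 → 1  (bit 2 = 1)
position 13: 001 → 1  (bit 1 = 1)
position 11: 000 → 1  (bit 0 = 1)
bits b7..b0 = 10010111 = 151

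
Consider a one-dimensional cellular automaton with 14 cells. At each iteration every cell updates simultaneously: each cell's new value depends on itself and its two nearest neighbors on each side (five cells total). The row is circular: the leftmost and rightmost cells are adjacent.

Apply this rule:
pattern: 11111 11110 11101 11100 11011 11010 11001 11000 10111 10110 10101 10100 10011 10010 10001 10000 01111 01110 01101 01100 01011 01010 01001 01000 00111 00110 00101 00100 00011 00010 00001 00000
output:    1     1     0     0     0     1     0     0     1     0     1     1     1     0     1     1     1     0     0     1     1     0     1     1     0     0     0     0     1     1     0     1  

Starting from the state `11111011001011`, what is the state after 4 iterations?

10000111011101

11110001000111
11100110111011
11001000100011
10000111011101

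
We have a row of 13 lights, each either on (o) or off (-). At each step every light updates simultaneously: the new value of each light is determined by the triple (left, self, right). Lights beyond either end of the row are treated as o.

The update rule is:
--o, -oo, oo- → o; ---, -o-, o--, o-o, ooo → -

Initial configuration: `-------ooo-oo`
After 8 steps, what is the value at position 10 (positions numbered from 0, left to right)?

-

step 1: ------oo-o-o-
step 2: -----ooo-----
step 3: ----oo-o----o
step 4: ---ooo-----oo
step 5: --oo-o----oo-
step 6: -ooo-----ooo-
step 7: -o-o----oo-o-
step 8: -------ooo---
position 10 holds -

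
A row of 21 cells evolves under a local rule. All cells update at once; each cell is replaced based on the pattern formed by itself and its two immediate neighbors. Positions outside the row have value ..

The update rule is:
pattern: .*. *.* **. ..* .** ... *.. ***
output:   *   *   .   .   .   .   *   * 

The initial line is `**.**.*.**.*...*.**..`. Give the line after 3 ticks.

....*.****.****..**..

..*..***..***..**..*.
..**..*.*..*.*...*.**
....*.****.****..**..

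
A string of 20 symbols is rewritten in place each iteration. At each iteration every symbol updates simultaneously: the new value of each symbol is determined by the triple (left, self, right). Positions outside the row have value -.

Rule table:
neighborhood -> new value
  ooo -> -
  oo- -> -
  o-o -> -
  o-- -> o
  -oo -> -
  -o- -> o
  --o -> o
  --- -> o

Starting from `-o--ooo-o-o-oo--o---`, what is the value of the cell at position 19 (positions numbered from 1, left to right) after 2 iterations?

-

oooo----o-o---oooooo
----ooooo-oooo------
position 19 holds -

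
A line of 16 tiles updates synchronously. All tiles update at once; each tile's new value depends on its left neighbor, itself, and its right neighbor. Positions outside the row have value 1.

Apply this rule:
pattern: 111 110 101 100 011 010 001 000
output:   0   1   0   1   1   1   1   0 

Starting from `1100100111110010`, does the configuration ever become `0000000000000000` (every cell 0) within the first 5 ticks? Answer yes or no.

no

0111111100011110
0100000110110010
0110001110111110
0111011010100010
0101011010110110
tick 5 is 0101011010110110, still not uniform 0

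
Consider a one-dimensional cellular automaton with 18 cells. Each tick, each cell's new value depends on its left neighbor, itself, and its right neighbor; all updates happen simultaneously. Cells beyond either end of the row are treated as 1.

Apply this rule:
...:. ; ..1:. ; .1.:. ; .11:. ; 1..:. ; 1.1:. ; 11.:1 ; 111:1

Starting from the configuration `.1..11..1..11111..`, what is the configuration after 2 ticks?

.............111..

.....1......1111..
.............111..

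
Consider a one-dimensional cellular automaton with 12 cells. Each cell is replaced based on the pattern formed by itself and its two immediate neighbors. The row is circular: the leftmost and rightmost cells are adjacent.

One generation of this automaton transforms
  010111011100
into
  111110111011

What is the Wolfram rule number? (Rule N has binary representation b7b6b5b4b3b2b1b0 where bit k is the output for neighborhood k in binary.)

position 4: 111 → 1  (bit 7 = 1)
position 5: 110 → 0  (bit 6 = 0)
position 2: 101 → 1  (bit 5 = 1)
position 10: 100 → 1  (bit 4 = 1)
position 3: 011 → 1  (bit 3 = 1)
position 1: 010 → 1  (bit 2 = 1)
position 0: 001 → 1  (bit 1 = 1)
position 11: 000 → 1  (bit 0 = 1)
bits b7..b0 = 10111111 = 191

191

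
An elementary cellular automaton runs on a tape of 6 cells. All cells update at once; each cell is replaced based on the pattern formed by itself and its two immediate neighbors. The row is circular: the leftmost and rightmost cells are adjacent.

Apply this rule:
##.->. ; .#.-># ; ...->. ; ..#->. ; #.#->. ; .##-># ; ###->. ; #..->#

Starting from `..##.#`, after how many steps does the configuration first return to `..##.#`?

2

#.#..#
..##.#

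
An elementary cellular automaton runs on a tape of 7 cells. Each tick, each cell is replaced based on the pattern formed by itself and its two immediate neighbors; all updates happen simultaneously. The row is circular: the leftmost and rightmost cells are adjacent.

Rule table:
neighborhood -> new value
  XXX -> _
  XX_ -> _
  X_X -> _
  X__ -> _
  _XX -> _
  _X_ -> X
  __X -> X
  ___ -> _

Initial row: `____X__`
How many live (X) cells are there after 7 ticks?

___XX__
__X____
_XX____
X______
X_____X
_____X_
____XX_
count of X: 2

2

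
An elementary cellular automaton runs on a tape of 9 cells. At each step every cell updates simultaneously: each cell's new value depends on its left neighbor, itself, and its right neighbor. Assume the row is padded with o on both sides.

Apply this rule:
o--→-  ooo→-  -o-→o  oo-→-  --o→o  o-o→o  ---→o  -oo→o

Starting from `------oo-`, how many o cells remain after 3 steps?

5

-oooooo-o
oo-----oo
---ooooo-
count of o: 5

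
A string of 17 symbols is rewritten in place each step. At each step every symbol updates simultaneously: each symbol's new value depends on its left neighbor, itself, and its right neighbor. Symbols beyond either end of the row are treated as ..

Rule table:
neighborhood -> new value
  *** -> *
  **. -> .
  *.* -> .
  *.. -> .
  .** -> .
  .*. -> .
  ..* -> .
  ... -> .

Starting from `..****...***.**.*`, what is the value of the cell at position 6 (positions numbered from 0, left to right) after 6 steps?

.

...**.....*......
.................
.................  (fixed point — unchanged through step 6)
position 6 holds .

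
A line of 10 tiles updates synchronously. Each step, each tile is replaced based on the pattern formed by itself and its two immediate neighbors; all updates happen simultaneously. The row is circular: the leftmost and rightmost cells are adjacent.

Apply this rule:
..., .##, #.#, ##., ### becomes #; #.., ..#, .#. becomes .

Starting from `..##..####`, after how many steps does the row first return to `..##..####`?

..##..####

1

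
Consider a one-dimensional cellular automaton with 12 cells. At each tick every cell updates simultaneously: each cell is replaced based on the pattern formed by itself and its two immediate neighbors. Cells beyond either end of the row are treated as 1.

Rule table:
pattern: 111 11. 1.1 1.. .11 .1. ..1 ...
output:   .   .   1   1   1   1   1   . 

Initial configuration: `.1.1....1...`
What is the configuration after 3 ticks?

11111..111.1
.....111..11
1...11..111.

1...11..111.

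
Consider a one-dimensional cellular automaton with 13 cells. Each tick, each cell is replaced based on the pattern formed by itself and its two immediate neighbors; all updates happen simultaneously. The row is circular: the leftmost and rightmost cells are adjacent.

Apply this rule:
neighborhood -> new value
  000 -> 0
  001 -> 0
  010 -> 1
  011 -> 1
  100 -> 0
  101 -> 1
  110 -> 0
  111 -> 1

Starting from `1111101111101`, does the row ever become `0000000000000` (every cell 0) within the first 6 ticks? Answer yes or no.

no

tick 1: 1111011111011
tick 2: 1110111110111
tick 3: 1101111101111
tick 4: 1011111011111
tick 5: 0111110111111
tick 6: 1111101111110
tick 6 is 1111101111110, still not uniform 0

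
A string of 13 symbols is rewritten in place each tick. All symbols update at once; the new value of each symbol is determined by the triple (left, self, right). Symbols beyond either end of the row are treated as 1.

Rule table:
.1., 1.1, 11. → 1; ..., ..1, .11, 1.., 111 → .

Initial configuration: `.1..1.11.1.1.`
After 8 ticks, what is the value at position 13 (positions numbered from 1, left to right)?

.

11..11.111111
.1...11......
11....1......
.1....1......
11....1......  (repeats tick 3; period 2)
tick 8: .1....1......
position 13 holds .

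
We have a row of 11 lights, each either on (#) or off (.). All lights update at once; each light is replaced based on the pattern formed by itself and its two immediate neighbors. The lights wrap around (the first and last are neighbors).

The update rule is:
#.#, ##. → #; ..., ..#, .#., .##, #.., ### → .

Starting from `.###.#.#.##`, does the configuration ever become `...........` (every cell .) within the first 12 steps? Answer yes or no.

yes

step 1: #..##.#.#.#
step 2: #...##.#.#.
step 3: .....##.#.#
step 4: ......##.#.
step 5: .......##..
step 6: ........#..
step 7: ...........
all cells are . at step 7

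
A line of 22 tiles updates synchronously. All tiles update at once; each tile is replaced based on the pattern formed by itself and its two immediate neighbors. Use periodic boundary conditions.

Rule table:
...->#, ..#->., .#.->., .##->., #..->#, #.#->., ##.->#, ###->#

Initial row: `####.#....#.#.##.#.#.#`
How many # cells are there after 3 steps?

16

####..###......#......
.####..#######..#####.
..####..#######..#####
count of #: 16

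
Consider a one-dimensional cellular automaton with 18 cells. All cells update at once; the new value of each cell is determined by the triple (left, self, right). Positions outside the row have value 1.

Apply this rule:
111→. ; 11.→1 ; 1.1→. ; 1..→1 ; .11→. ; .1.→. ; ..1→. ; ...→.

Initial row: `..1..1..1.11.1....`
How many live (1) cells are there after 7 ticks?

6

1..1..1....1..1...
11..1..1....1..1..
.11..1..1....1..1.
..11..1..1....1...
1..11..1..1....1..
11..11..1..1....1.
.11..11..1..1.....
count of 1: 6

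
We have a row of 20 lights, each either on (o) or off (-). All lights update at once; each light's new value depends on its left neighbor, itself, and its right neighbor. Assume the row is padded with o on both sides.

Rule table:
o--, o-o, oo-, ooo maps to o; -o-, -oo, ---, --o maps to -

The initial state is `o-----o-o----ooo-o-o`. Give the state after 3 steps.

oo-----o-o----ooo-o-
ooo-----o-o----ooo-o
oooo-----o-o----ooo-

oooo-----o-o----ooo-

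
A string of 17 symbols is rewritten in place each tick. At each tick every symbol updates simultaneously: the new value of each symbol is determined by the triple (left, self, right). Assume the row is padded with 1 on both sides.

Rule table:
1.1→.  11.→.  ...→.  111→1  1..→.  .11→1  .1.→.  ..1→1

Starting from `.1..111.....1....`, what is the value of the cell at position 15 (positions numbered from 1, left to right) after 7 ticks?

...111.....1....1
..111.....1....11
.111.....1....111
.11.....1....1111
.1.....1....11111
......1....111111
.....1....1111111
position 15 holds 1

1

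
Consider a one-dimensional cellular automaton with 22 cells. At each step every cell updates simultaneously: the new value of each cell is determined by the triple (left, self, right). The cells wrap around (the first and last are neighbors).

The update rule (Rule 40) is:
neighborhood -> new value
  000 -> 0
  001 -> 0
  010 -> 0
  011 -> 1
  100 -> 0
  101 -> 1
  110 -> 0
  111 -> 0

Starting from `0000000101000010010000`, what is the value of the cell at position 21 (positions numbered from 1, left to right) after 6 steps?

0

0000000010000000000000
0000000000000000000000
0000000000000000000000  (fixed point — unchanged through step 6)
position 21 holds 0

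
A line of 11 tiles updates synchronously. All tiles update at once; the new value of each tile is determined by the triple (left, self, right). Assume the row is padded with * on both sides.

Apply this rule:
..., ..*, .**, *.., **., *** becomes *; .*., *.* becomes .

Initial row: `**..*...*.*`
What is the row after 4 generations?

****.***..*
****.******
****.******  (fixed point — unchanged through generation 4)

****.******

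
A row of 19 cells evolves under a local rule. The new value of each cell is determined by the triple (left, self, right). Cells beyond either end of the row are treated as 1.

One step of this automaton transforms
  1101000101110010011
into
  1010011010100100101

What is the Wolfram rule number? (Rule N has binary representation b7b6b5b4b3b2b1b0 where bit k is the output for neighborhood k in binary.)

163

position 0: 111 → 1  (bit 7 = 1)
position 1: 110 → 0  (bit 6 = 0)
position 2: 101 → 1  (bit 5 = 1)
position 4: 100 → 0  (bit 4 = 0)
position 9: 011 → 0  (bit 3 = 0)
position 3: 010 → 0  (bit 2 = 0)
position 6: 001 → 1  (bit 1 = 1)
position 5: 000 → 1  (bit 0 = 1)
bits b7..b0 = 10100011 = 163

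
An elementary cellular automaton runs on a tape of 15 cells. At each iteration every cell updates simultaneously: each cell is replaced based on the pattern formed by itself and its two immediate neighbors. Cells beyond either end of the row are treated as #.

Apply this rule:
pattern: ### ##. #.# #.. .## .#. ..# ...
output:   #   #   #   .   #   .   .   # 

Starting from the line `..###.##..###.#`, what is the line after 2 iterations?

..######..#####

iteration 1: ..######..#####
iteration 2: ..######..#####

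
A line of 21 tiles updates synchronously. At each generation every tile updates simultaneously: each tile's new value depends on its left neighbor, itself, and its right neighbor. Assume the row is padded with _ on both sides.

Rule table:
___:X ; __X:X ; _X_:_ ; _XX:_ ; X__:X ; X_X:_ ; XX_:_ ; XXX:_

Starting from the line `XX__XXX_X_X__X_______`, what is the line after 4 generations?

XX__XXXXXXX__________

__XX_______XX_XXXXXXX
XX__XXXXXXX__________
__XX_______XXXXXXXXXX
XX__XXXXXXX__________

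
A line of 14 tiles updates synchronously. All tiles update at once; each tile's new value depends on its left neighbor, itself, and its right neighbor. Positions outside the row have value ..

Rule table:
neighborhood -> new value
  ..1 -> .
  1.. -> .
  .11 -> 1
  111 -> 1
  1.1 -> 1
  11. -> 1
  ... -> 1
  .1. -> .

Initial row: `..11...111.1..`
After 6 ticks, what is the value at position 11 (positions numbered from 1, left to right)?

tick 1: 1.11.1.1111..1
tick 2: .1111.11111...
tick 3: .1111111111.11
tick 4: .1111111111111
tick 5: .1111111111111  (fixed point — unchanged through tick 6)
position 11 holds 1

1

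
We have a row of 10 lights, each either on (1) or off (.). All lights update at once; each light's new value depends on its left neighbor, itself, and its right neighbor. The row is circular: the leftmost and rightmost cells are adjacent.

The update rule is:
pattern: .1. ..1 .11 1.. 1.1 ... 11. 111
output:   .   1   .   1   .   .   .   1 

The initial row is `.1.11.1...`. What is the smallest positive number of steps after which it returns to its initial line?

4

1......1..
.1....1.11
..1..1....
.1.11.1...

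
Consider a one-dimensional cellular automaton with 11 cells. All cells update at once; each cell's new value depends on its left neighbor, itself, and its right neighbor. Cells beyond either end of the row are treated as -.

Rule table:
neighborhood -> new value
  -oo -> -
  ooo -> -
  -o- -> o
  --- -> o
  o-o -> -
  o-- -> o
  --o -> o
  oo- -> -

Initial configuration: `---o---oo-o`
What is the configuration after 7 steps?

step 1: ooooooo---o
step 2: -------oooo
step 3: ooooooo----
step 4: -------oooo  (repeats step 2; period 2)
step 7: ooooooo----

ooooooo----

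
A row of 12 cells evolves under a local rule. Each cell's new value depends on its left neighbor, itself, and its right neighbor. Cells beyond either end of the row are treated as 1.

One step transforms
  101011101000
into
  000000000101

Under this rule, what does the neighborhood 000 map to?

0

At position 10 the neighborhood is 000; the next row has 0 there.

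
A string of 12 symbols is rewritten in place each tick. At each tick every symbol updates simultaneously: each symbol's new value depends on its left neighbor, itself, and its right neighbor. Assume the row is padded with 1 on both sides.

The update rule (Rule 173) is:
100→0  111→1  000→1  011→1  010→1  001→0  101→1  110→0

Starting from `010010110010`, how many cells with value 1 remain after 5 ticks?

9

110011100011
100011001011
001010001111
001110101111
001101111111
count of 1: 9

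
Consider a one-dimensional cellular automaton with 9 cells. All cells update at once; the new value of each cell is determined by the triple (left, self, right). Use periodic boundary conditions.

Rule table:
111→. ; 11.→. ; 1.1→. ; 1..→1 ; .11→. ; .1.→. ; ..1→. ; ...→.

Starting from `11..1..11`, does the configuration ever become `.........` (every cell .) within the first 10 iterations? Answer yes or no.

no

..1..1...
...1..1..
....1..1.
.....1..1
1.....1..
.1.....1.
..1.....1
1..1.....
.1..1....
..1..1...
iteration 10 is ..1..1..., still not uniform .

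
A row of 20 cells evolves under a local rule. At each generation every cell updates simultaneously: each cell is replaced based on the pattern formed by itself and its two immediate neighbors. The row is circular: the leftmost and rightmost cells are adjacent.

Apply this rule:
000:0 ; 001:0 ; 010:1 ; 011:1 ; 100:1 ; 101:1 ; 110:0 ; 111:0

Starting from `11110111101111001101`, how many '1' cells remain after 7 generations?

12

generation 1: 00001100011000101011
generation 2: 10001010010100111110
generation 3: 11001111011110100001
generation 4: 00101000110001110001
generation 5: 10111100101001001001
generation 6: 01100010111101101101
generation 7: 11010011100011011011
count of 1: 12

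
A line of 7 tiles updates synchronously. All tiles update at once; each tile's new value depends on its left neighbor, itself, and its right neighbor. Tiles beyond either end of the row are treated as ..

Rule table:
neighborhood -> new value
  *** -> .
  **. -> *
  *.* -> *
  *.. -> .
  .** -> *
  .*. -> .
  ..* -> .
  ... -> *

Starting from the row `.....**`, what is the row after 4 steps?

**.....

****.**
*..****
...*..*
**.....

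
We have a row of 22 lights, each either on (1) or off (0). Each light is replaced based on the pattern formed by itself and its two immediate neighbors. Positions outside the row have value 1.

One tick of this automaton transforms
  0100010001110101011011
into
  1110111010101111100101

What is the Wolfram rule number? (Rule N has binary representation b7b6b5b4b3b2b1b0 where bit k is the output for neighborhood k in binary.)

position 10: 111 → 1  (bit 7 = 1)
position 11: 110 → 0  (bit 6 = 0)
position 0: 101 → 1  (bit 5 = 1)
position 2: 100 → 1  (bit 4 = 1)
position 9: 011 → 0  (bit 3 = 0)
position 1: 010 → 1  (bit 2 = 1)
position 4: 001 → 1  (bit 1 = 1)
position 3: 000 → 0  (bit 0 = 0)
bits b7..b0 = 10110110 = 182

182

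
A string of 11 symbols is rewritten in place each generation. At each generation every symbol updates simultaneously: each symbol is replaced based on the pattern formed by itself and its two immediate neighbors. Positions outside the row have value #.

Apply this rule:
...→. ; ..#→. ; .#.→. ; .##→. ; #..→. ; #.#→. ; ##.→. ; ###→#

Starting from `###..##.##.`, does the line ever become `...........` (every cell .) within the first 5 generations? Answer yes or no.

generation 1: ##.........
generation 2: #..........
generation 3: ...........
all cells are . at generation 3

yes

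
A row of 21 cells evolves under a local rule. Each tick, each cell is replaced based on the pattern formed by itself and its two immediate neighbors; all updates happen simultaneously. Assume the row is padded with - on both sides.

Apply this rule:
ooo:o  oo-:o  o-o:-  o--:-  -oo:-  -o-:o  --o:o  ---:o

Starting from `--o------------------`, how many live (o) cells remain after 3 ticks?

tick 1: ooo-ooooooooooooooooo
tick 2: -oo--oooooooooooooooo
tick 3: o-o-o-ooooooooooooooo
count of o: 18

18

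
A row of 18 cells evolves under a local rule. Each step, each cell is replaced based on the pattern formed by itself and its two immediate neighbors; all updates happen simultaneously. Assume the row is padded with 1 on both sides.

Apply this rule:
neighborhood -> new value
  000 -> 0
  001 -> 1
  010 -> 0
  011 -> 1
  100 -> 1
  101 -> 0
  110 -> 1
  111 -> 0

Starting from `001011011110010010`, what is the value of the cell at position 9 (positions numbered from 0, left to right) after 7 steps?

1

110011010011101100
011111001110101111
010001111010001000
001011001001010101
110011110110000001
011110010111000011
010011100101100110
position 9 holds 1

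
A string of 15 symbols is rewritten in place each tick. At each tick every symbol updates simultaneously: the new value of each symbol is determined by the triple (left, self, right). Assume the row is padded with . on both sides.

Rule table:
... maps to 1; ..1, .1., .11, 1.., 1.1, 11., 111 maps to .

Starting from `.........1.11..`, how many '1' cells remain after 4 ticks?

4

11111111......1
.........1111..
11111111......1  (repeats tick 1; period 2)
tick 4: .........1111..
count of 1: 4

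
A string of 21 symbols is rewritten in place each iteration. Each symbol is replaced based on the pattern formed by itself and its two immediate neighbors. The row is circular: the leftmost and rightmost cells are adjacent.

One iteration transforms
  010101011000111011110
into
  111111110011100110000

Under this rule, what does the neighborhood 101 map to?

1

At position 2 the neighborhood is 101; the next row has 1 there.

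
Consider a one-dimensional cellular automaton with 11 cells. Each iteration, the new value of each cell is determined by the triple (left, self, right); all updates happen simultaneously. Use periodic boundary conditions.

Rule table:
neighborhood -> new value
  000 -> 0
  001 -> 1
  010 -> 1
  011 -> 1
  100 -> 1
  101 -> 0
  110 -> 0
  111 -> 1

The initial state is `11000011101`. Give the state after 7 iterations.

10100111001
00111110111
11111100110
11111011100
11110011011
11101110011
11001101111

11001101111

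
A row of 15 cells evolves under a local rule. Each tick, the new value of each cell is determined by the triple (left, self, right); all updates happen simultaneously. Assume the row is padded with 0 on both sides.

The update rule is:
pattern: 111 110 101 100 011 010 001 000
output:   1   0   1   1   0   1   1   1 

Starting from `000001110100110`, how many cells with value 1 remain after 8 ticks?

9

tick 1: 111110101111001
tick 2: 011101110110111
tick 3: 101010101001010
tick 4: 111111111111111
tick 5: 011111111111110
tick 6: 101111111111101
tick 7: 110111111111011
tick 8: 001011111110100
count of 1: 9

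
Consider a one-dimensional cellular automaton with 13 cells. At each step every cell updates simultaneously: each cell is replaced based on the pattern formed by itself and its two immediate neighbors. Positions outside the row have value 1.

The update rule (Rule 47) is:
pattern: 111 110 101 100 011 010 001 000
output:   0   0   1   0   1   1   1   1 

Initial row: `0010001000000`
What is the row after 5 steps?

step 1: 0110111011111
step 2: 1101100110000
step 3: 0011001100111
step 4: 0110011001100
step 5: 1100110011001

1100110011001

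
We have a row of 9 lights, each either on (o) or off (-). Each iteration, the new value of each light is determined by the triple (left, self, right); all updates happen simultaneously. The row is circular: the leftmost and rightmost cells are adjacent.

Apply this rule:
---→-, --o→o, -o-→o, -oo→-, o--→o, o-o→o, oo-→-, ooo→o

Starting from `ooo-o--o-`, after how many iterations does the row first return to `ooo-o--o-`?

6

-o-oooooo
ooo-oooo-
-o-o-oo-o
ooooo--oo
oooo-oo-o
ooo-o--o-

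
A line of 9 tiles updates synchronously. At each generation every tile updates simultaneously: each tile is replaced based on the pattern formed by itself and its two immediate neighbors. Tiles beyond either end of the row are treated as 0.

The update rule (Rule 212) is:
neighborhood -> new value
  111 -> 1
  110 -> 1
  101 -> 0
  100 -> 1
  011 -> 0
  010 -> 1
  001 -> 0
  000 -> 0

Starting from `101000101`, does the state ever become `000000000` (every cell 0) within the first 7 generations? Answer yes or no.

101100101
100110101
110010101
011010101
001010101
001010101  (fixed point — unchanged through generation 7)
generation 7 is 001010101, still not uniform 0

no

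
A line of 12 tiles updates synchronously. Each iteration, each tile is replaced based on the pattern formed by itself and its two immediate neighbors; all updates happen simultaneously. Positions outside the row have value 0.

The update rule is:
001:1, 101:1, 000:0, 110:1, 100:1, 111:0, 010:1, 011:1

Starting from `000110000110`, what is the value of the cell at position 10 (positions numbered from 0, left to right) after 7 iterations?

001111001111
011001111001
111111001111
100001111001
110011001111
111111111001
100000001111
position 10 holds 1

1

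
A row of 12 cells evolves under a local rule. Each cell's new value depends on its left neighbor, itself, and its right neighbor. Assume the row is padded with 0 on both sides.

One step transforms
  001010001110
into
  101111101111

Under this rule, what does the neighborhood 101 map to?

1

At position 3 the neighborhood is 101; the next row has 1 there.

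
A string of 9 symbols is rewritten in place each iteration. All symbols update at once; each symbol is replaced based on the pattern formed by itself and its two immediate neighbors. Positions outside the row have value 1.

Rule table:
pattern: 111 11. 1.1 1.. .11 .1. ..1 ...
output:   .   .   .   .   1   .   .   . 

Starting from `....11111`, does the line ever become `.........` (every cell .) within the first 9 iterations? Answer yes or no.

yes

....1....
.........
all cells are . at iteration 2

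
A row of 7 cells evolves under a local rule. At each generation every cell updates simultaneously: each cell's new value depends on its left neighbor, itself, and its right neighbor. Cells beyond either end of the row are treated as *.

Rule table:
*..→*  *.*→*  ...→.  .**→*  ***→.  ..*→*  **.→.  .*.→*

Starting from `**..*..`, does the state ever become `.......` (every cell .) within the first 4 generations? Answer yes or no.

..*****
***....
...*..*
*.*****
generation 4 is *.*****, still not uniform .

no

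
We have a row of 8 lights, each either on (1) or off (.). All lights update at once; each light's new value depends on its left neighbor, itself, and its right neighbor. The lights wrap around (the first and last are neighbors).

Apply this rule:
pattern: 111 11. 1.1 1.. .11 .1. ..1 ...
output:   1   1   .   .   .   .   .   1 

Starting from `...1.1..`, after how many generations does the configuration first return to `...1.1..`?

16

11.....1
11.111..
.1..11..
.....1.1
.111....
..11.111
...1..11
.1.....1
...111..
11..11.1
11...1..
.1.1....
.....111
.111..11
..11...1
...1.1..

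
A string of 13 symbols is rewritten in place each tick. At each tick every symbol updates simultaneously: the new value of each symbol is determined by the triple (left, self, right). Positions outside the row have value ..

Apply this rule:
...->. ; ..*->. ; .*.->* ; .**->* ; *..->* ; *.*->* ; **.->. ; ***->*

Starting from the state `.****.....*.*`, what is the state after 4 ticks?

.****.***.***

.***.*....***
.**.***...**.
.*.***.*..*.*
.****.***.***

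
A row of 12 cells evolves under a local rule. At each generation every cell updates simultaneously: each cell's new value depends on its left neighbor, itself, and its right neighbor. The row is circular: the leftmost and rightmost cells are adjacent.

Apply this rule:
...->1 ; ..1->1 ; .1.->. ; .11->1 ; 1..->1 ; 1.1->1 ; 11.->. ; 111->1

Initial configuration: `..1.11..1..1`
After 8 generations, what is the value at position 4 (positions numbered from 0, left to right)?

.

11.11.11.11.
1.11.11.11.1
.11.11.11.11
11.11.11.11.  (repeats generation 1; period 3)
generation 8: 1.11.11.11.1
position 4 holds .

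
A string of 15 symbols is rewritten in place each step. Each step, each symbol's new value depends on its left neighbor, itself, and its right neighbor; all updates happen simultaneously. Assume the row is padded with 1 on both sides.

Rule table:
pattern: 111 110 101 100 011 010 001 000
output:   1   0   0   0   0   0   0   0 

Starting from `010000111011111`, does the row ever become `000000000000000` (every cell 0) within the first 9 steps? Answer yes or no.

000000010001111
000000000000111
000000000000011
000000000000001
000000000000000
all cells are 0 at step 5

yes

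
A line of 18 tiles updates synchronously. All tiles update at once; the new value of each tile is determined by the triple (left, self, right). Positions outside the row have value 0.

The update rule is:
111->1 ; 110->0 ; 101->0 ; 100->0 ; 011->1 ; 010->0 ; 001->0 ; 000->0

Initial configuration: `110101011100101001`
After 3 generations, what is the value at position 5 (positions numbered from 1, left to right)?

0

generation 1: 100000011000000000
generation 2: 000000010000000000
generation 3: 000000000000000000
position 5 holds 0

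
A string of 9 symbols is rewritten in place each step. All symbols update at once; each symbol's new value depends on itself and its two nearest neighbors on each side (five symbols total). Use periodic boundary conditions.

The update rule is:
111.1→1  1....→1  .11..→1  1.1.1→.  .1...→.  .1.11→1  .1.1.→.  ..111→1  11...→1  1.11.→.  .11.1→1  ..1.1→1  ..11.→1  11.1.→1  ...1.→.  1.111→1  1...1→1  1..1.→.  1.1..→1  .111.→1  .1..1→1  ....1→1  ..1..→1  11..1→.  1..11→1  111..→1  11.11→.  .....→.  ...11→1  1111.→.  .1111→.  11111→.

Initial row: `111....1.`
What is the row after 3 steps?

step 1: 111111.11
step 2: .....1.1.
step 3: 1..1.1.1.

1..1.1.1.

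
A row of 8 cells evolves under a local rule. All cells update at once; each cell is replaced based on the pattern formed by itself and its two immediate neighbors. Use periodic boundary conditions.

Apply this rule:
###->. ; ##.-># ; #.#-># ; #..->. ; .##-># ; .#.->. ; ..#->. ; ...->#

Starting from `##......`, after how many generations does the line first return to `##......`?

##.####.
####..##
...#..#.
##......

4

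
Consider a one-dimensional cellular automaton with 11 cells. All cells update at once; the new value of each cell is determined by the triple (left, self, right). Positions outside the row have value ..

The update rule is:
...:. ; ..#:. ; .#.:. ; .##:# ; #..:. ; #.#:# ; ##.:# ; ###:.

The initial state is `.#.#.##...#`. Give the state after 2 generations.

generation 1: ..#.###....
generation 2: ...##.#....

...##.#....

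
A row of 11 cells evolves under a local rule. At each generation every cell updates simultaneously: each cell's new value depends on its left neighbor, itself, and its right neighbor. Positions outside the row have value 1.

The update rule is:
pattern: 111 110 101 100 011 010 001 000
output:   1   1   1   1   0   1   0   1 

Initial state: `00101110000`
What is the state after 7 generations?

11111110110

10110111110
11011011111
11101101111
11110110111
11111011011
11111101101
11111110110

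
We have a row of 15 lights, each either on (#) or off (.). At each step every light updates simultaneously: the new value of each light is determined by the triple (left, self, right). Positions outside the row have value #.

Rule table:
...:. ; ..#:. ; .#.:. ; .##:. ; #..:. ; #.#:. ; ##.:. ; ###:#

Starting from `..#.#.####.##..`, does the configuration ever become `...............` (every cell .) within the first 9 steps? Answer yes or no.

yes

.......##......
...............
all cells are . at step 2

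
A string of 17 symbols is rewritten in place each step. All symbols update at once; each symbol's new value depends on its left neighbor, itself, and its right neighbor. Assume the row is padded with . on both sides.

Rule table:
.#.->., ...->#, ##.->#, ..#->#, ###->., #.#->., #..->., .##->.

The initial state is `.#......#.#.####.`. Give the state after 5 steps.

#....#.......#.##

step 1: #..#####.......#.
step 2: ..#....#.######..
step 3: ##..###.......#.#
step 4: .#.#..#.######...
step 5: #....#.......#.##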